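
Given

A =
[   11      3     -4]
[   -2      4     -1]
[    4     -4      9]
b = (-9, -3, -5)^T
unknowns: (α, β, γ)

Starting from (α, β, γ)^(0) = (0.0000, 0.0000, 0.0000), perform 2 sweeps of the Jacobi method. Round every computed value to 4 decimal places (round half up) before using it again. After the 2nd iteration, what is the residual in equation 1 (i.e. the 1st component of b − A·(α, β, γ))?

1.7659

Iteration 1:
  α = (-9 - (3)·0.0000 - (-4)·0.0000) / (11) = -0.8182
  β = (-3 - (-2)·0.0000 - (-1)·0.0000) / (4) = -0.7500
  γ = (-5 - (4)·0.0000 - (-4)·0.0000) / (9) = -0.5556
Iteration 2:
  α = (-9 - (3)·-0.7500 - (-4)·-0.5556) / (11) = -0.8157
  β = (-3 - (-2)·-0.8182 - (-1)·-0.5556) / (4) = -1.2980
  γ = (-5 - (4)·-0.8182 - (-4)·-0.7500) / (9) = -0.5252
Residual b − A·x = (1.7659, 0.0354, -2.2024)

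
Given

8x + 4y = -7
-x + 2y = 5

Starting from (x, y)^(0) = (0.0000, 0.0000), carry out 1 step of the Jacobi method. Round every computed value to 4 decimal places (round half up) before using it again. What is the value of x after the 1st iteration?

Iteration 1:
  x = (-7 - (4)·0.0000) / (8) = -0.8750
  y = (5 - (-1)·0.0000) / (2) = 2.5000

-0.8750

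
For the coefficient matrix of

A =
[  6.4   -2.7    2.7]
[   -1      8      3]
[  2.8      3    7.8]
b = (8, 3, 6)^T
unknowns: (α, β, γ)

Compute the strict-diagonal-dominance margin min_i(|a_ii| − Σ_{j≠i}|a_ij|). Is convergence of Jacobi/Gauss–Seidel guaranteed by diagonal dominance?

1

row 1: |6.4| − (2.7+2.7) = 1
row 2: |8| − (1+3) = 4
row 3: |7.8| − (2.8+3) = 2
minimum over rows = 1 → strictly diagonally dominant (convergence guaranteed)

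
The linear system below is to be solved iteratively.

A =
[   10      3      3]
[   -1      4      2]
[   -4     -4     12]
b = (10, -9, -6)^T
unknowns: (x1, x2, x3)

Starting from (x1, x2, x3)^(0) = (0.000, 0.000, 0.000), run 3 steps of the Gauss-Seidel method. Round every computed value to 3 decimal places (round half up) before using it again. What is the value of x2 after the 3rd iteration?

-1.702

Iteration 1:
  x1 = (10 - (3)·0.000 - (3)·0.000) / (10) = 1.000
  x2 = (-9 - (-1)·1.000 - (2)·0.000) / (4) = -2.000
  x3 = (-6 - (-4)·1.000 - (-4)·-2.000) / (12) = -0.833
Iteration 2:
  x1 = (10 - (3)·-2.000 - (3)·-0.833) / (10) = 1.850
  x2 = (-9 - (-1)·1.850 - (2)·-0.833) / (4) = -1.371
  x3 = (-6 - (-4)·1.850 - (-4)·-1.371) / (12) = -0.340
Iteration 3:
  x1 = (10 - (3)·-1.371 - (3)·-0.340) / (10) = 1.513
  x2 = (-9 - (-1)·1.513 - (2)·-0.340) / (4) = -1.702
  x3 = (-6 - (-4)·1.513 - (-4)·-1.702) / (12) = -0.563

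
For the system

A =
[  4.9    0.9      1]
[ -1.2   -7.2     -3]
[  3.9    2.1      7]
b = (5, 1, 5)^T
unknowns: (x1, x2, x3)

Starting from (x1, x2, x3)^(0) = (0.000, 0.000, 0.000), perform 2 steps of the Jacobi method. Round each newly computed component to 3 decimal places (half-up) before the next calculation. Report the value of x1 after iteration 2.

0.900

Iteration 1:
  x1 = (5 - (0.9)·0.000 - (1)·0.000) / (4.9) = 1.020
  x2 = (1 - (-1.2)·0.000 - (-3)·0.000) / (-7.2) = -0.139
  x3 = (5 - (3.9)·0.000 - (2.1)·0.000) / (7) = 0.714
Iteration 2:
  x1 = (5 - (0.9)·-0.139 - (1)·0.714) / (4.9) = 0.900
  x2 = (1 - (-1.2)·1.020 - (-3)·0.714) / (-7.2) = -0.606
  x3 = (5 - (3.9)·1.020 - (2.1)·-0.139) / (7) = 0.188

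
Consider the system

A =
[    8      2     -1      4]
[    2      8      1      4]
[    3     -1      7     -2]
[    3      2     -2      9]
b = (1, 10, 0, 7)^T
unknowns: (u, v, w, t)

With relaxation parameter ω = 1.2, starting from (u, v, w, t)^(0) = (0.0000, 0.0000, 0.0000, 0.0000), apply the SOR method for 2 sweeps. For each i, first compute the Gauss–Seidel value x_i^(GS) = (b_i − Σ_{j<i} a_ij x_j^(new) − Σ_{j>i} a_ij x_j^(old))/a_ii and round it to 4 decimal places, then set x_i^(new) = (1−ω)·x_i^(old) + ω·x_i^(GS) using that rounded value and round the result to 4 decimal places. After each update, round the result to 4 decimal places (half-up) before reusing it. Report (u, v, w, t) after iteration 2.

(-0.6094, 1.0472, 0.6405, 0.9624)

Iteration 1:
  u: GS value = (1 - (2)·0.0000 - (-1)·0.0000 - (4)·0.0000) / (8) = 0.1250;  u ← (1−ω)·0.0000 + ω·0.1250 = 0.1500
  v: GS value = (10 - (2)·0.1500 - (1)·0.0000 - (4)·0.0000) / (8) = 1.2125;  v ← (1−ω)·0.0000 + ω·1.2125 = 1.4550
  w: GS value = (0 - (3)·0.1500 - (-1)·1.4550 - (-2)·0.0000) / (7) = 0.1436;  w ← (1−ω)·0.0000 + ω·0.1436 = 0.1723
  t: GS value = (7 - (3)·0.1500 - (2)·1.4550 - (-2)·0.1723) / (9) = 0.4427;  t ← (1−ω)·0.0000 + ω·0.4427 = 0.5312
Iteration 2:
  u: GS value = (1 - (2)·1.4550 - (-1)·0.1723 - (4)·0.5312) / (8) = -0.4828;  u ← (1−ω)·0.1500 + ω·-0.4828 = -0.6094
  v: GS value = (10 - (2)·-0.6094 - (1)·0.1723 - (4)·0.5312) / (8) = 1.1152;  v ← (1−ω)·1.4550 + ω·1.1152 = 1.0472
  w: GS value = (0 - (3)·-0.6094 - (-1)·1.0472 - (-2)·0.5312) / (7) = 0.5625;  w ← (1−ω)·0.1723 + ω·0.5625 = 0.6405
  t: GS value = (7 - (3)·-0.6094 - (2)·1.0472 - (-2)·0.6405) / (9) = 0.8905;  t ← (1−ω)·0.5312 + ω·0.8905 = 0.9624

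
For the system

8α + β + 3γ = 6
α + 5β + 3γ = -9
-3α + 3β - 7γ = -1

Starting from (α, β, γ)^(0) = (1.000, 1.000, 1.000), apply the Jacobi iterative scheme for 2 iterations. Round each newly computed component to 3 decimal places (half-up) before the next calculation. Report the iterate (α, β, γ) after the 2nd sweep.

Iteration 1:
  α = (6 - (1)·1.000 - (3)·1.000) / (8) = 0.250
  β = (-9 - (1)·1.000 - (3)·1.000) / (5) = -2.600
  γ = (-1 - (-3)·1.000 - (3)·1.000) / (-7) = 0.143
Iteration 2:
  α = (6 - (1)·-2.600 - (3)·0.143) / (8) = 1.021
  β = (-9 - (1)·0.250 - (3)·0.143) / (5) = -1.936
  γ = (-1 - (-3)·0.250 - (3)·-2.600) / (-7) = -1.079

(1.021, -1.936, -1.079)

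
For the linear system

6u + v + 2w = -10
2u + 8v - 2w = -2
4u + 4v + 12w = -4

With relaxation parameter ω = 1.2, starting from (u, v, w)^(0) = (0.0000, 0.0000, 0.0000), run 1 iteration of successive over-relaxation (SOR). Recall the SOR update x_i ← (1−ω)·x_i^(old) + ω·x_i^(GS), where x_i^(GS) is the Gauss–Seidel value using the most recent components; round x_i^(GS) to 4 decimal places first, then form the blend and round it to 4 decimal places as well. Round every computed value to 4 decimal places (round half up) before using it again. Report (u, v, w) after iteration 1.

(-2.0000, 0.3000, 0.2800)

Iteration 1:
  u: GS value = (-10 - (1)·0.0000 - (2)·0.0000) / (6) = -1.6667;  u ← (1−ω)·0.0000 + ω·-1.6667 = -2.0000
  v: GS value = (-2 - (2)·-2.0000 - (-2)·0.0000) / (8) = 0.2500;  v ← (1−ω)·0.0000 + ω·0.2500 = 0.3000
  w: GS value = (-4 - (4)·-2.0000 - (4)·0.3000) / (12) = 0.2333;  w ← (1−ω)·0.0000 + ω·0.2333 = 0.2800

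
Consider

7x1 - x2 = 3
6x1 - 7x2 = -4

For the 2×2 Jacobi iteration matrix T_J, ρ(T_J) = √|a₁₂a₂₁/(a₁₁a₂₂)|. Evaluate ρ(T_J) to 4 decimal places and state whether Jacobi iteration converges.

a₁₂a₂₁/(a₁₁a₂₂) = (-1)·(6) / ((7)·(-7)) = 0.122449
ρ = √|0.122449| = √0.122449 = 0.3499
ρ < 1, so Jacobi converges

0.3499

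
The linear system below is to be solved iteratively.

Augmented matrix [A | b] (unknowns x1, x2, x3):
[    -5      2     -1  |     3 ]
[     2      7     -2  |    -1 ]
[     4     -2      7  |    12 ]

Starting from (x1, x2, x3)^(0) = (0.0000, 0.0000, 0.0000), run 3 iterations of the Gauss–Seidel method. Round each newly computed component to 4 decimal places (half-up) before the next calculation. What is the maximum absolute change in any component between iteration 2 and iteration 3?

Iteration 1:
  x1 = (3 - (2)·0.0000 - (-1)·0.0000) / (-5) = -0.6000
  x2 = (-1 - (2)·-0.6000 - (-2)·0.0000) / (7) = 0.0286
  x3 = (12 - (4)·-0.6000 - (-2)·0.0286) / (7) = 2.0653
Iteration 2:
  x1 = (3 - (2)·0.0286 - (-1)·2.0653) / (-5) = -1.0016
  x2 = (-1 - (2)·-1.0016 - (-2)·2.0653) / (7) = 0.7334
  x3 = (12 - (4)·-1.0016 - (-2)·0.7334) / (7) = 2.4962
Iteration 3:
  x1 = (3 - (2)·0.7334 - (-1)·2.4962) / (-5) = -0.8059
  x2 = (-1 - (2)·-0.8059 - (-2)·2.4962) / (7) = 0.8006
  x3 = (12 - (4)·-0.8059 - (-2)·0.8006) / (7) = 2.4035
Change: (0.1957, 0.0672, -0.0927) → max |·| = 0.1957

0.1957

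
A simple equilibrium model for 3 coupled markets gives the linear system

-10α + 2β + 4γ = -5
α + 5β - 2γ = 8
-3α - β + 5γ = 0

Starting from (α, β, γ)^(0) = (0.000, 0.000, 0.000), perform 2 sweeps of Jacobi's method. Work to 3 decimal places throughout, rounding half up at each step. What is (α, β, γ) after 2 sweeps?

(0.820, 1.500, 0.620)

Iteration 1:
  α = (-5 - (2)·0.000 - (4)·0.000) / (-10) = 0.500
  β = (8 - (1)·0.000 - (-2)·0.000) / (5) = 1.600
  γ = (0 - (-3)·0.000 - (-1)·0.000) / (5) = 0.000
Iteration 2:
  α = (-5 - (2)·1.600 - (4)·0.000) / (-10) = 0.820
  β = (8 - (1)·0.500 - (-2)·0.000) / (5) = 1.500
  γ = (0 - (-3)·0.500 - (-1)·1.600) / (5) = 0.620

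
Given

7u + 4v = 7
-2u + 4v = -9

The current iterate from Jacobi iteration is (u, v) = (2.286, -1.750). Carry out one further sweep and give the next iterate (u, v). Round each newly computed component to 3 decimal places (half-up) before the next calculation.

(2.000, -1.107)

One sweep:
  u = (7 - (4)·-1.750) / (7) = 2.000
  v = (-9 - (-2)·2.286) / (4) = -1.107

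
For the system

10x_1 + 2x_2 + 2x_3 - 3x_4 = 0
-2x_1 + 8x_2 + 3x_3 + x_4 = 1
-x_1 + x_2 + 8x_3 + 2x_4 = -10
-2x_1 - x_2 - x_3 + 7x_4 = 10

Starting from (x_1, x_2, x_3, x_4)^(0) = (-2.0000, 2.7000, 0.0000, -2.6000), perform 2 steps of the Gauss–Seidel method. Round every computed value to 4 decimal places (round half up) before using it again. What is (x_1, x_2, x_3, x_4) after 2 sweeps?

(0.4191, 0.4026, -1.4872, 1.3934)

Iteration 1:
  x_1 = (0 - (2)·2.7000 - (2)·0.0000 - (-3)·-2.6000) / (10) = -1.3200
  x_2 = (1 - (-2)·-1.3200 - (3)·0.0000 - (1)·-2.6000) / (8) = 0.1200
  x_3 = (-10 - (-1)·-1.3200 - (1)·0.1200 - (2)·-2.6000) / (8) = -0.7800
  x_4 = (10 - (-2)·-1.3200 - (-1)·0.1200 - (-1)·-0.7800) / (7) = 0.9571
Iteration 2:
  x_1 = (0 - (2)·0.1200 - (2)·-0.7800 - (-3)·0.9571) / (10) = 0.4191
  x_2 = (1 - (-2)·0.4191 - (3)·-0.7800 - (1)·0.9571) / (8) = 0.4026
  x_3 = (-10 - (-1)·0.4191 - (1)·0.4026 - (2)·0.9571) / (8) = -1.4872
  x_4 = (10 - (-2)·0.4191 - (-1)·0.4026 - (-1)·-1.4872) / (7) = 1.3934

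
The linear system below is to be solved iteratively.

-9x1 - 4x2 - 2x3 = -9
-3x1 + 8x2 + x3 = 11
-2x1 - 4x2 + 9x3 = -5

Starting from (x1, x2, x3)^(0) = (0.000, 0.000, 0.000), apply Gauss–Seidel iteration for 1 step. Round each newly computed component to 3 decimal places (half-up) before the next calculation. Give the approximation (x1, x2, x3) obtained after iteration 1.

(1.000, 1.750, 0.444)

Iteration 1:
  x1 = (-9 - (-4)·0.000 - (-2)·0.000) / (-9) = 1.000
  x2 = (11 - (-3)·1.000 - (1)·0.000) / (8) = 1.750
  x3 = (-5 - (-2)·1.000 - (-4)·1.750) / (9) = 0.444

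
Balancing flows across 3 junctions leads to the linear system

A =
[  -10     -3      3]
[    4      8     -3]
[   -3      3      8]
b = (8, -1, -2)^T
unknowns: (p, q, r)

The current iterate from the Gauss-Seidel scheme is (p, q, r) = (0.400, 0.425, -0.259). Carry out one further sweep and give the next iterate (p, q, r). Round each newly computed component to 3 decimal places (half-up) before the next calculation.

(-1.005, 0.280, -0.732)

One sweep:
  p = (8 - (-3)·0.425 - (3)·-0.259) / (-10) = -1.005
  q = (-1 - (4)·-1.005 - (-3)·-0.259) / (8) = 0.280
  r = (-2 - (-3)·-1.005 - (3)·0.280) / (8) = -0.732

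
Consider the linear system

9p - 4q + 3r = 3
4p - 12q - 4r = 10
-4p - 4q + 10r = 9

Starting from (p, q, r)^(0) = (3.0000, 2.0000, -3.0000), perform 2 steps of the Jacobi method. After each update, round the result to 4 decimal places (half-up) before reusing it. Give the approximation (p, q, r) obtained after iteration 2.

Iteration 1:
  p = (3 - (-4)·2.0000 - (3)·-3.0000) / (9) = 2.2222
  q = (10 - (4)·3.0000 - (-4)·-3.0000) / (-12) = 1.1667
  r = (9 - (-4)·3.0000 - (-4)·2.0000) / (10) = 2.9000
Iteration 2:
  p = (3 - (-4)·1.1667 - (3)·2.9000) / (9) = -0.1148
  q = (10 - (4)·2.2222 - (-4)·2.9000) / (-12) = -1.0593
  r = (9 - (-4)·2.2222 - (-4)·1.1667) / (10) = 2.2556

(-0.1148, -1.0593, 2.2556)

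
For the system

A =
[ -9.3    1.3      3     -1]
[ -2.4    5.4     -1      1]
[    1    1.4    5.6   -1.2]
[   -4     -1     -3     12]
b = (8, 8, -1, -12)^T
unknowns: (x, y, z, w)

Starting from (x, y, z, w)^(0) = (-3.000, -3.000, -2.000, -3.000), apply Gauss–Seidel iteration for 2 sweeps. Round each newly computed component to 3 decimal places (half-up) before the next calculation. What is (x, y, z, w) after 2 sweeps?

(-0.799, 1.288, -0.711, -1.337)

Iteration 1:
  x = (8 - (1.3)·-3.000 - (3)·-2.000 - (-1)·-3.000) / (-9.3) = -1.602
  y = (8 - (-2.4)·-1.602 - (-1)·-2.000 - (1)·-3.000) / (5.4) = 0.955
  z = (-1 - (1)·-1.602 - (1.4)·0.955 - (-1.2)·-3.000) / (5.6) = -0.774
  w = (-12 - (-4)·-1.602 - (-1)·0.955 - (-3)·-0.774) / (12) = -1.648
Iteration 2:
  x = (8 - (1.3)·0.955 - (3)·-0.774 - (-1)·-1.648) / (-9.3) = -0.799
  y = (8 - (-2.4)·-0.799 - (-1)·-0.774 - (1)·-1.648) / (5.4) = 1.288
  z = (-1 - (1)·-0.799 - (1.4)·1.288 - (-1.2)·-1.648) / (5.6) = -0.711
  w = (-12 - (-4)·-0.799 - (-1)·1.288 - (-3)·-0.711) / (12) = -1.337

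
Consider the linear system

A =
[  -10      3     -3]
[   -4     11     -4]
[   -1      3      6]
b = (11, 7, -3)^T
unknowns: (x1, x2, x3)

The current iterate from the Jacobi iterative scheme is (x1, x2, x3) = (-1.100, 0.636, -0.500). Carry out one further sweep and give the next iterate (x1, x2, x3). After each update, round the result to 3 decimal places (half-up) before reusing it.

(-0.759, 0.055, -1.001)

One sweep:
  x1 = (11 - (3)·0.636 - (-3)·-0.500) / (-10) = -0.759
  x2 = (7 - (-4)·-1.100 - (-4)·-0.500) / (11) = 0.055
  x3 = (-3 - (-1)·-1.100 - (3)·0.636) / (6) = -1.001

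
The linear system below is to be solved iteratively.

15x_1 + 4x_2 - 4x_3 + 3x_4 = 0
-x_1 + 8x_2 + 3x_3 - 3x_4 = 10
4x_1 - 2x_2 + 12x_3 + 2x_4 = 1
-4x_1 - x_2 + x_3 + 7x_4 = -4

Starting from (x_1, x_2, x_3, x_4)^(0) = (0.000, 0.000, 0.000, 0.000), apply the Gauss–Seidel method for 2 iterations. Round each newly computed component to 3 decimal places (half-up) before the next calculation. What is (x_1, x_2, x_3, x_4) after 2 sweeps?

(-0.168, 0.956, 0.371, -0.584)

Iteration 1:
  x_1 = (0 - (4)·0.000 - (-4)·0.000 - (3)·0.000) / (15) = 0.000
  x_2 = (10 - (-1)·0.000 - (3)·0.000 - (-3)·0.000) / (8) = 1.250
  x_3 = (1 - (4)·0.000 - (-2)·1.250 - (2)·0.000) / (12) = 0.292
  x_4 = (-4 - (-4)·0.000 - (-1)·1.250 - (1)·0.292) / (7) = -0.435
Iteration 2:
  x_1 = (0 - (4)·1.250 - (-4)·0.292 - (3)·-0.435) / (15) = -0.168
  x_2 = (10 - (-1)·-0.168 - (3)·0.292 - (-3)·-0.435) / (8) = 0.956
  x_3 = (1 - (4)·-0.168 - (-2)·0.956 - (2)·-0.435) / (12) = 0.371
  x_4 = (-4 - (-4)·-0.168 - (-1)·0.956 - (1)·0.371) / (7) = -0.584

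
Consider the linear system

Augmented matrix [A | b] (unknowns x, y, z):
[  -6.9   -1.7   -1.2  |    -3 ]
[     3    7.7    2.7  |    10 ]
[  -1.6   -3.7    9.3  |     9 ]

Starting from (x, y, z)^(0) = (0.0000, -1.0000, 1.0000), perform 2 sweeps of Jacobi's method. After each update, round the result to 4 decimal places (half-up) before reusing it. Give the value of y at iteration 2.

Iteration 1:
  x = (-3 - (-1.7)·-1.0000 - (-1.2)·1.0000) / (-6.9) = 0.5072
  y = (10 - (3)·0.0000 - (2.7)·1.0000) / (7.7) = 0.9481
  z = (9 - (-1.6)·0.0000 - (-3.7)·-1.0000) / (9.3) = 0.5699
Iteration 2:
  x = (-3 - (-1.7)·0.9481 - (-1.2)·0.5699) / (-6.9) = 0.1021
  y = (10 - (3)·0.5072 - (2.7)·0.5699) / (7.7) = 0.9013
  z = (9 - (-1.6)·0.5072 - (-3.7)·0.9481) / (9.3) = 1.4322

0.9013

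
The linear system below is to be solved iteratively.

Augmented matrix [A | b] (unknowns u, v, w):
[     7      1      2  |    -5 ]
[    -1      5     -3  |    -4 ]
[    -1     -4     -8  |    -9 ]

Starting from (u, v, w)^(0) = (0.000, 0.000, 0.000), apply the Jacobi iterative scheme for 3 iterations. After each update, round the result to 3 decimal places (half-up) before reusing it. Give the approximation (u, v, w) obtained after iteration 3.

Iteration 1:
  u = (-5 - (1)·0.000 - (2)·0.000) / (7) = -0.714
  v = (-4 - (-1)·0.000 - (-3)·0.000) / (5) = -0.800
  w = (-9 - (-1)·0.000 - (-4)·0.000) / (-8) = 1.125
Iteration 2:
  u = (-5 - (1)·-0.800 - (2)·1.125) / (7) = -0.921
  v = (-4 - (-1)·-0.714 - (-3)·1.125) / (5) = -0.268
  w = (-9 - (-1)·-0.714 - (-4)·-0.800) / (-8) = 1.614
Iteration 3:
  u = (-5 - (1)·-0.268 - (2)·1.614) / (7) = -1.137
  v = (-4 - (-1)·-0.921 - (-3)·1.614) / (5) = -0.016
  w = (-9 - (-1)·-0.921 - (-4)·-0.268) / (-8) = 1.374

(-1.137, -0.016, 1.374)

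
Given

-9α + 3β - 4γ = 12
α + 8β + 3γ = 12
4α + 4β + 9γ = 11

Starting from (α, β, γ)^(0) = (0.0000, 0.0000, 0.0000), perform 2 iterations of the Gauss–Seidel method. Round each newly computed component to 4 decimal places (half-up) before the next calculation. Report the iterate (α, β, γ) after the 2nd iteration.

(-1.2551, 1.2541, 1.2227)

Iteration 1:
  α = (12 - (3)·0.0000 - (-4)·0.0000) / (-9) = -1.3333
  β = (12 - (1)·-1.3333 - (3)·0.0000) / (8) = 1.6667
  γ = (11 - (4)·-1.3333 - (4)·1.6667) / (9) = 1.0740
Iteration 2:
  α = (12 - (3)·1.6667 - (-4)·1.0740) / (-9) = -1.2551
  β = (12 - (1)·-1.2551 - (3)·1.0740) / (8) = 1.2541
  γ = (11 - (4)·-1.2551 - (4)·1.2541) / (9) = 1.2227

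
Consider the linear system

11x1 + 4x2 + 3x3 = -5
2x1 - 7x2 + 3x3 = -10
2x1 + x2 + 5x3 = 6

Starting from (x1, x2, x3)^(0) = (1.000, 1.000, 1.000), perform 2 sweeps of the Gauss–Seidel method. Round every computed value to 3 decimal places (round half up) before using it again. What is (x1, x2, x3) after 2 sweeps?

(-1.378, 1.604, 1.430)

Iteration 1:
  x1 = (-5 - (4)·1.000 - (3)·1.000) / (11) = -1.091
  x2 = (-10 - (2)·-1.091 - (3)·1.000) / (-7) = 1.545
  x3 = (6 - (2)·-1.091 - (1)·1.545) / (5) = 1.327
Iteration 2:
  x1 = (-5 - (4)·1.545 - (3)·1.327) / (11) = -1.378
  x2 = (-10 - (2)·-1.378 - (3)·1.327) / (-7) = 1.604
  x3 = (6 - (2)·-1.378 - (1)·1.604) / (5) = 1.430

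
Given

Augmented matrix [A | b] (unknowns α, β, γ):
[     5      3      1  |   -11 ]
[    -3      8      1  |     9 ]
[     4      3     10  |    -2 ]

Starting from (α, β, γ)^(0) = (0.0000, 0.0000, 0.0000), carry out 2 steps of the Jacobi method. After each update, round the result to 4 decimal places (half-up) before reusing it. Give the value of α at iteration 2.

-2.8350

Iteration 1:
  α = (-11 - (3)·0.0000 - (1)·0.0000) / (5) = -2.2000
  β = (9 - (-3)·0.0000 - (1)·0.0000) / (8) = 1.1250
  γ = (-2 - (4)·0.0000 - (3)·0.0000) / (10) = -0.2000
Iteration 2:
  α = (-11 - (3)·1.1250 - (1)·-0.2000) / (5) = -2.8350
  β = (9 - (-3)·-2.2000 - (1)·-0.2000) / (8) = 0.3250
  γ = (-2 - (4)·-2.2000 - (3)·1.1250) / (10) = 0.3425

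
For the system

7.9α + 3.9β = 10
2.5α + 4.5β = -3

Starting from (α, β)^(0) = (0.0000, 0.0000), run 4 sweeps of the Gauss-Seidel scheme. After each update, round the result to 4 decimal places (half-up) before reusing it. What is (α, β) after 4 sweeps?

Iteration 1:
  α = (10 - (3.9)·0.0000) / (7.9) = 1.2658
  β = (-3 - (2.5)·1.2658) / (4.5) = -1.3699
Iteration 2:
  α = (10 - (3.9)·-1.3699) / (7.9) = 1.9421
  β = (-3 - (2.5)·1.9421) / (4.5) = -1.7456
Iteration 3:
  α = (10 - (3.9)·-1.7456) / (7.9) = 2.1276
  β = (-3 - (2.5)·2.1276) / (4.5) = -1.8487
Iteration 4:
  α = (10 - (3.9)·-1.8487) / (7.9) = 2.1785
  β = (-3 - (2.5)·2.1785) / (4.5) = -1.8769

(2.1785, -1.8769)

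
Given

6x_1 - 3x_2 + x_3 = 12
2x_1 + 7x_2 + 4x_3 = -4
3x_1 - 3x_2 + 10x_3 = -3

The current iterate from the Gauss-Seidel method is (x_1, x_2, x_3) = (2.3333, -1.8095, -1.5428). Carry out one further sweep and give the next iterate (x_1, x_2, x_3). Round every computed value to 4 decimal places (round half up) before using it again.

One sweep:
  x_1 = (12 - (-3)·-1.8095 - (1)·-1.5428) / (6) = 1.3524
  x_2 = (-4 - (2)·1.3524 - (4)·-1.5428) / (7) = -0.0762
  x_3 = (-3 - (3)·1.3524 - (-3)·-0.0762) / (10) = -0.7286

(1.3524, -0.0762, -0.7286)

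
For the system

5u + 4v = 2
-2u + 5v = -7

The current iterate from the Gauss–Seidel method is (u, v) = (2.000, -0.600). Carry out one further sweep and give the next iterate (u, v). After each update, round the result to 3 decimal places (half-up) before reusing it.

One sweep:
  u = (2 - (4)·-0.600) / (5) = 0.880
  v = (-7 - (-2)·0.880) / (5) = -1.048

(0.880, -1.048)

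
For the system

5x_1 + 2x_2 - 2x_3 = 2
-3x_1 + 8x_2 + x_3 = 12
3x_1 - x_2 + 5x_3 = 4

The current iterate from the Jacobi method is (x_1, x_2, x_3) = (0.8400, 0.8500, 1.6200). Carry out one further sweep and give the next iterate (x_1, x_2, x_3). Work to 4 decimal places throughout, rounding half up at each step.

(0.7080, 1.6125, 0.4660)

One sweep:
  x_1 = (2 - (2)·0.8500 - (-2)·1.6200) / (5) = 0.7080
  x_2 = (12 - (-3)·0.8400 - (1)·1.6200) / (8) = 1.6125
  x_3 = (4 - (3)·0.8400 - (-1)·0.8500) / (5) = 0.4660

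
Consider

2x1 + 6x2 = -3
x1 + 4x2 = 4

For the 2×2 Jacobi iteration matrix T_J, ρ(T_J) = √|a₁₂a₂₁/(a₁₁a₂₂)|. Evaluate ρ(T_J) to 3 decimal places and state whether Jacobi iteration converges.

0.866

a₁₂a₂₁/(a₁₁a₂₂) = (6)·(1) / ((2)·(4)) = 0.750000
ρ = √|0.750000| = √0.750000 = 0.866
ρ < 1, so Jacobi converges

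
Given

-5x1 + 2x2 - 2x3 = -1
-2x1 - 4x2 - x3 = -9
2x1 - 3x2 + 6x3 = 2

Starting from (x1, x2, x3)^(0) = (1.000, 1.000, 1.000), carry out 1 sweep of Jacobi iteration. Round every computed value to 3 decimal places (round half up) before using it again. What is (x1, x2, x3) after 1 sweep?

(0.200, 1.500, 0.500)

Iteration 1:
  x1 = (-1 - (2)·1.000 - (-2)·1.000) / (-5) = 0.200
  x2 = (-9 - (-2)·1.000 - (-1)·1.000) / (-4) = 1.500
  x3 = (2 - (2)·1.000 - (-3)·1.000) / (6) = 0.500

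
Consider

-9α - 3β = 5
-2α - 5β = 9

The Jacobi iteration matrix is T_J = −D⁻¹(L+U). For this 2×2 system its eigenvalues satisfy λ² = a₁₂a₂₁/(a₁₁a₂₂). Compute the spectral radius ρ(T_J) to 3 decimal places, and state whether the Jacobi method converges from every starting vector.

0.365

a₁₂a₂₁/(a₁₁a₂₂) = (-3)·(-2) / ((-9)·(-5)) = 0.133333
ρ = √|0.133333| = √0.133333 = 0.365
ρ < 1, so Jacobi converges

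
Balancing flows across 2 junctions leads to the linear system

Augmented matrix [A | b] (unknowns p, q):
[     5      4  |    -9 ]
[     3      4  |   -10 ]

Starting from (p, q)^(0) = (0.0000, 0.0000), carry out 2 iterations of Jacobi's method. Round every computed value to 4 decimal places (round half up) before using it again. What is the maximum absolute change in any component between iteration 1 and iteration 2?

2.0000

Iteration 1:
  p = (-9 - (4)·0.0000) / (5) = -1.8000
  q = (-10 - (3)·0.0000) / (4) = -2.5000
Iteration 2:
  p = (-9 - (4)·-2.5000) / (5) = 0.2000
  q = (-10 - (3)·-1.8000) / (4) = -1.1500
Change: (2.0000, 1.3500) → max |·| = 2.0000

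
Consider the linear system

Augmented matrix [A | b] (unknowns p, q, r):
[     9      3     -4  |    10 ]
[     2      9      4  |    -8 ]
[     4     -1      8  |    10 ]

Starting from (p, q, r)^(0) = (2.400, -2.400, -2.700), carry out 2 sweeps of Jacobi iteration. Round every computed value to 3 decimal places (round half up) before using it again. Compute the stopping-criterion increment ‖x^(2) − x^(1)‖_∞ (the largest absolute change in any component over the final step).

Iteration 1:
  p = (10 - (3)·-2.400 - (-4)·-2.700) / (9) = 0.711
  q = (-8 - (2)·2.400 - (4)·-2.700) / (9) = -0.222
  r = (10 - (4)·2.400 - (-1)·-2.400) / (8) = -0.250
Iteration 2:
  p = (10 - (3)·-0.222 - (-4)·-0.250) / (9) = 1.074
  q = (-8 - (2)·0.711 - (4)·-0.250) / (9) = -0.936
  r = (10 - (4)·0.711 - (-1)·-0.222) / (8) = 0.867
Change: (0.363, -0.714, 1.117) → max |·| = 1.117

1.117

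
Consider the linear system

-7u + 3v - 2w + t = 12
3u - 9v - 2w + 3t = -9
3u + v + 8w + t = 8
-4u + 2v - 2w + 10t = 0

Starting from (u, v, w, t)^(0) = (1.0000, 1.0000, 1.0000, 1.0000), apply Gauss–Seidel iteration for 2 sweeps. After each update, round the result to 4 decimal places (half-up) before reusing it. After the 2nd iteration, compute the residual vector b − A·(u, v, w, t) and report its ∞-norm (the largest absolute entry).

Iteration 1:
  u = (12 - (3)·1.0000 - (-2)·1.0000 - (1)·1.0000) / (-7) = -1.4286
  v = (-9 - (3)·-1.4286 - (-2)·1.0000 - (3)·1.0000) / (-9) = 0.6349
  w = (8 - (3)·-1.4286 - (1)·0.6349 - (1)·1.0000) / (8) = 1.3314
  t = (0 - (-4)·-1.4286 - (2)·0.6349 - (-2)·1.3314) / (10) = -0.4321
Iteration 2:
  u = (12 - (3)·0.6349 - (-2)·1.3314 - (1)·-0.4321) / (-7) = -1.8843
  v = (-9 - (3)·-1.8843 - (-2)·1.3314 - (3)·-0.4321) / (-9) = -0.0680
  w = (8 - (3)·-1.8843 - (1)·-0.0680 - (1)·-0.4321) / (8) = 1.7691
  t = (0 - (-4)·-1.8843 - (2)·-0.0680 - (-2)·1.7691) / (10) = -0.3863
Residual b − A·x = (2.9384, 0.7380, -0.0456, 0.0000); ∞-norm = 2.9384

2.9384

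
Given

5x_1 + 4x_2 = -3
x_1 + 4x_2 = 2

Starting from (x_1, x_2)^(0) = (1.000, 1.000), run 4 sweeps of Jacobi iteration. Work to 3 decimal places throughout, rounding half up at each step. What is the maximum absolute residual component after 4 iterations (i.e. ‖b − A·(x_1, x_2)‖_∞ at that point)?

Iteration 1:
  x_1 = (-3 - (4)·1.000) / (5) = -1.400
  x_2 = (2 - (1)·1.000) / (4) = 0.250
Iteration 2:
  x_1 = (-3 - (4)·0.250) / (5) = -0.800
  x_2 = (2 - (1)·-1.400) / (4) = 0.850
Iteration 3:
  x_1 = (-3 - (4)·0.850) / (5) = -1.280
  x_2 = (2 - (1)·-0.800) / (4) = 0.700
Iteration 4:
  x_1 = (-3 - (4)·0.700) / (5) = -1.160
  x_2 = (2 - (1)·-1.280) / (4) = 0.820
Residual b − A·x = (-0.480, -0.120); ∞-norm = 0.480

0.480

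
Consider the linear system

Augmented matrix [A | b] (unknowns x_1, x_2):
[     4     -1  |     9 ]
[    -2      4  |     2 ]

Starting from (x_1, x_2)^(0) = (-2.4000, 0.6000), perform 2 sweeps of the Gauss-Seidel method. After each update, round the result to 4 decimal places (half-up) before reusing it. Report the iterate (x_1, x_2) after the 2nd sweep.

Iteration 1:
  x_1 = (9 - (-1)·0.6000) / (4) = 2.4000
  x_2 = (2 - (-2)·2.4000) / (4) = 1.7000
Iteration 2:
  x_1 = (9 - (-1)·1.7000) / (4) = 2.6750
  x_2 = (2 - (-2)·2.6750) / (4) = 1.8375

(2.6750, 1.8375)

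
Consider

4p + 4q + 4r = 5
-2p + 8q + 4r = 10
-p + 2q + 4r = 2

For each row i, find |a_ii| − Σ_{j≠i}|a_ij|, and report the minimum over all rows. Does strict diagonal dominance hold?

row 1: |4| − (4+4) = -4
row 2: |8| − (2+4) = 2
row 3: |4| − (1+2) = 1
minimum over rows = -4 → not strictly diagonally dominant

-4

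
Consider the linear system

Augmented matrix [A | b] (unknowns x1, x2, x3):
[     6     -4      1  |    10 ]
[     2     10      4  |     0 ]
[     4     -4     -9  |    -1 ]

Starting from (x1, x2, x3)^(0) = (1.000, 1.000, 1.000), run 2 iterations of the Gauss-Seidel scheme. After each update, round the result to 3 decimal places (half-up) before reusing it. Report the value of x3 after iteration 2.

Iteration 1:
  x1 = (10 - (-4)·1.000 - (1)·1.000) / (6) = 2.167
  x2 = (0 - (2)·2.167 - (4)·1.000) / (10) = -0.833
  x3 = (-1 - (4)·2.167 - (-4)·-0.833) / (-9) = 1.444
Iteration 2:
  x1 = (10 - (-4)·-0.833 - (1)·1.444) / (6) = 0.871
  x2 = (0 - (2)·0.871 - (4)·1.444) / (10) = -0.752
  x3 = (-1 - (4)·0.871 - (-4)·-0.752) / (-9) = 0.832

0.832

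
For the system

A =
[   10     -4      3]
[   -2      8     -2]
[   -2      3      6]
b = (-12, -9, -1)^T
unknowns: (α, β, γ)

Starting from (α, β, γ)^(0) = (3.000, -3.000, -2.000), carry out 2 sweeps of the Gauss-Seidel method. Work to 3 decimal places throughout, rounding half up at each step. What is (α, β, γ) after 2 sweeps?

(-2.111, -1.585, -0.078)

Iteration 1:
  α = (-12 - (-4)·-3.000 - (3)·-2.000) / (10) = -1.800
  β = (-9 - (-2)·-1.800 - (-2)·-2.000) / (8) = -2.075
  γ = (-1 - (-2)·-1.800 - (3)·-2.075) / (6) = 0.271
Iteration 2:
  α = (-12 - (-4)·-2.075 - (3)·0.271) / (10) = -2.111
  β = (-9 - (-2)·-2.111 - (-2)·0.271) / (8) = -1.585
  γ = (-1 - (-2)·-2.111 - (3)·-1.585) / (6) = -0.078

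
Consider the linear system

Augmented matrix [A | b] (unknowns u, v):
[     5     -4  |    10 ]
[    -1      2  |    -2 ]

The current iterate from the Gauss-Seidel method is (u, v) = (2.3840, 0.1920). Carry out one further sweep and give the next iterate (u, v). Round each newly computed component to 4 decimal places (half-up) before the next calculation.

(2.1536, 0.0768)

One sweep:
  u = (10 - (-4)·0.1920) / (5) = 2.1536
  v = (-2 - (-1)·2.1536) / (2) = 0.0768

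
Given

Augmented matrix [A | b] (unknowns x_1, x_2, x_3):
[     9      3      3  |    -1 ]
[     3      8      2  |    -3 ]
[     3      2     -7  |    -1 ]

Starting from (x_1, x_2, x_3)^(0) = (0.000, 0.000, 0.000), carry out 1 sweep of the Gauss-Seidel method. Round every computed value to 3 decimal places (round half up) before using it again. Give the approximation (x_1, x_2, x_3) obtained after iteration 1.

(-0.111, -0.333, 0.000)

Iteration 1:
  x_1 = (-1 - (3)·0.000 - (3)·0.000) / (9) = -0.111
  x_2 = (-3 - (3)·-0.111 - (2)·0.000) / (8) = -0.333
  x_3 = (-1 - (3)·-0.111 - (2)·-0.333) / (-7) = 0.000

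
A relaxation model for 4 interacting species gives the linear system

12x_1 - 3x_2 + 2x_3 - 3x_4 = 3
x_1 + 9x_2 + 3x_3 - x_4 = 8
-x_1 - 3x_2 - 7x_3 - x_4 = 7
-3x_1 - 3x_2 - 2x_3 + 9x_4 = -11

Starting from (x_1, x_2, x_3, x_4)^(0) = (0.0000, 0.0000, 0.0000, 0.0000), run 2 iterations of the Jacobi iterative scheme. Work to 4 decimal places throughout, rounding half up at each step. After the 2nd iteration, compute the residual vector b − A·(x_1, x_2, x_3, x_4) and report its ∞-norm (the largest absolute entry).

1.4660

Iteration 1:
  x_1 = (3 - (-3)·0.0000 - (2)·0.0000 - (-3)·0.0000) / (12) = 0.2500
  x_2 = (8 - (1)·0.0000 - (3)·0.0000 - (-1)·0.0000) / (9) = 0.8889
  x_3 = (7 - (-1)·0.0000 - (-3)·0.0000 - (-1)·0.0000) / (-7) = -1.0000
  x_4 = (-11 - (-3)·0.0000 - (-3)·0.0000 - (-2)·0.0000) / (9) = -1.2222
Iteration 2:
  x_1 = (3 - (-3)·0.8889 - (2)·-1.0000 - (-3)·-1.2222) / (12) = 0.3333
  x_2 = (8 - (1)·0.2500 - (3)·-1.0000 - (-1)·-1.2222) / (9) = 1.0586
  x_3 = (7 - (-1)·0.2500 - (-3)·0.8889 - (-1)·-1.2222) / (-7) = -1.2421
  x_4 = (-11 - (-3)·0.2500 - (-3)·0.8889 - (-2)·-1.0000) / (9) = -1.0648
Residual b − A·x = (1.4660, 0.8008, 0.7496, 0.2747); ∞-norm = 1.4660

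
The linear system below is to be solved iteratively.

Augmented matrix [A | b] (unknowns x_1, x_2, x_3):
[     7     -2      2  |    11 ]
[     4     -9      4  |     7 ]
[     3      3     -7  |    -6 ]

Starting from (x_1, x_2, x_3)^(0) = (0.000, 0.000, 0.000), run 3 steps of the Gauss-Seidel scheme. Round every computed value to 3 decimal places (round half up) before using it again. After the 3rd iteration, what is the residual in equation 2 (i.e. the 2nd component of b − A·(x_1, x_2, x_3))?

-0.325

Iteration 1:
  x_1 = (11 - (-2)·0.000 - (2)·0.000) / (7) = 1.571
  x_2 = (7 - (4)·1.571 - (4)·0.000) / (-9) = -0.080
  x_3 = (-6 - (3)·1.571 - (3)·-0.080) / (-7) = 1.496
Iteration 2:
  x_1 = (11 - (-2)·-0.080 - (2)·1.496) / (7) = 1.121
  x_2 = (7 - (4)·1.121 - (4)·1.496) / (-9) = 0.385
  x_3 = (-6 - (3)·1.121 - (3)·0.385) / (-7) = 1.503
Iteration 3:
  x_1 = (11 - (-2)·0.385 - (2)·1.503) / (7) = 1.252
  x_2 = (7 - (4)·1.252 - (4)·1.503) / (-9) = 0.447
  x_3 = (-6 - (3)·1.252 - (3)·0.447) / (-7) = 1.585
Residual b − A·x = (-0.040, -0.325, -0.002)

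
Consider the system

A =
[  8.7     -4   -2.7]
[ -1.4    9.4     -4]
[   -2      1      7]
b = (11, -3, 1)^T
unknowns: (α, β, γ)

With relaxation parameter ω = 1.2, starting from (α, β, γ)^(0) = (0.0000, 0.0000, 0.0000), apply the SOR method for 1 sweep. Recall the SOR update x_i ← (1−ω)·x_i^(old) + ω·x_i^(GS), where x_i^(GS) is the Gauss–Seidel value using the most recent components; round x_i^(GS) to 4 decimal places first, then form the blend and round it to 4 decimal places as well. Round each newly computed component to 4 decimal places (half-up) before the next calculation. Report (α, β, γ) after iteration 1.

(1.5173, -0.1118, 0.7108)

Iteration 1:
  α: GS value = (11 - (-4)·0.0000 - (-2.7)·0.0000) / (8.7) = 1.2644;  α ← (1−ω)·0.0000 + ω·1.2644 = 1.5173
  β: GS value = (-3 - (-1.4)·1.5173 - (-4)·0.0000) / (9.4) = -0.0932;  β ← (1−ω)·0.0000 + ω·-0.0932 = -0.1118
  γ: GS value = (1 - (-2)·1.5173 - (1)·-0.1118) / (7) = 0.5923;  γ ← (1−ω)·0.0000 + ω·0.5923 = 0.7108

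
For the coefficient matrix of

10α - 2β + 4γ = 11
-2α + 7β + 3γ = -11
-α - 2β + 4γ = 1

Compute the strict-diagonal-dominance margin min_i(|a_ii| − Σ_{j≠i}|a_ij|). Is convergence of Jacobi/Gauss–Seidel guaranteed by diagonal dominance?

row 1: |10| − (2+4) = 4
row 2: |7| − (2+3) = 2
row 3: |4| − (1+2) = 1
minimum over rows = 1 → strictly diagonally dominant (convergence guaranteed)

1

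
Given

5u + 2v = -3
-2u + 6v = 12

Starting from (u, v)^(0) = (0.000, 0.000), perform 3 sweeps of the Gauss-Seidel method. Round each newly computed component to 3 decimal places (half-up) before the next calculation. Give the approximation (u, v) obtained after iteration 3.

Iteration 1:
  u = (-3 - (2)·0.000) / (5) = -0.600
  v = (12 - (-2)·-0.600) / (6) = 1.800
Iteration 2:
  u = (-3 - (2)·1.800) / (5) = -1.320
  v = (12 - (-2)·-1.320) / (6) = 1.560
Iteration 3:
  u = (-3 - (2)·1.560) / (5) = -1.224
  v = (12 - (-2)·-1.224) / (6) = 1.592

(-1.224, 1.592)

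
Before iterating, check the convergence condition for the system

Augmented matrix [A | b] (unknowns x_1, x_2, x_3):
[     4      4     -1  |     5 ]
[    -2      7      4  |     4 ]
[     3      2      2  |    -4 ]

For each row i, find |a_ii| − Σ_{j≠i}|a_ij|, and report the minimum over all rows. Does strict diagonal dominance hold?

-3

row 1: |4| − (4+1) = -1
row 2: |7| − (2+4) = 1
row 3: |2| − (3+2) = -3
minimum over rows = -3 → not strictly diagonally dominant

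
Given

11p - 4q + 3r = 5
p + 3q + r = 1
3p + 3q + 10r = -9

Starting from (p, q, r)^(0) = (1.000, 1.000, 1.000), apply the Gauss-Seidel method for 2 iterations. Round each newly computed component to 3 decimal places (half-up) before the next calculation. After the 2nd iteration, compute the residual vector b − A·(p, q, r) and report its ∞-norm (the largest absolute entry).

Iteration 1:
  p = (5 - (-4)·1.000 - (3)·1.000) / (11) = 0.545
  q = (1 - (1)·0.545 - (1)·1.000) / (3) = -0.182
  r = (-9 - (3)·0.545 - (3)·-0.182) / (10) = -1.009
Iteration 2:
  p = (5 - (-4)·-0.182 - (3)·-1.009) / (11) = 0.664
  q = (1 - (1)·0.664 - (1)·-1.009) / (3) = 0.448
  r = (-9 - (3)·0.664 - (3)·0.448) / (10) = -1.234
Residual b − A·x = (3.190, 0.226, 0.004); ∞-norm = 3.190

3.190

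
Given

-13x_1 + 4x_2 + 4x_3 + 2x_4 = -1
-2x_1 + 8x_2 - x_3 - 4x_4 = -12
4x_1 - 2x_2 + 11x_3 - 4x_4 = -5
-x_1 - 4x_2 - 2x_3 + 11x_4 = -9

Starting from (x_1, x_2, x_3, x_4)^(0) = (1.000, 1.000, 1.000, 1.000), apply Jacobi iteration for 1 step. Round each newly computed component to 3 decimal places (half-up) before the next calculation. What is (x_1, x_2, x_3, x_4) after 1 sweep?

Iteration 1:
  x_1 = (-1 - (4)·1.000 - (4)·1.000 - (2)·1.000) / (-13) = 0.846
  x_2 = (-12 - (-2)·1.000 - (-1)·1.000 - (-4)·1.000) / (8) = -0.625
  x_3 = (-5 - (4)·1.000 - (-2)·1.000 - (-4)·1.000) / (11) = -0.273
  x_4 = (-9 - (-1)·1.000 - (-4)·1.000 - (-2)·1.000) / (11) = -0.182

(0.846, -0.625, -0.273, -0.182)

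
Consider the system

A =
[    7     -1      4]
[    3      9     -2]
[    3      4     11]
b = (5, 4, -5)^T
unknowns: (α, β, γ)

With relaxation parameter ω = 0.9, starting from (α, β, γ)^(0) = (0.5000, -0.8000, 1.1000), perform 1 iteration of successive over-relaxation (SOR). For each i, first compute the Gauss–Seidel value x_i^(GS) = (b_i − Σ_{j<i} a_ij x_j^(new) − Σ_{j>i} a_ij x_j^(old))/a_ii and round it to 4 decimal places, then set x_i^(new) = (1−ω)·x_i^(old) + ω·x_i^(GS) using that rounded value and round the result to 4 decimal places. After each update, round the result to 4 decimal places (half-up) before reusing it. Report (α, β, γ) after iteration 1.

Iteration 1:
  α: GS value = (5 - (-1)·-0.8000 - (4)·1.1000) / (7) = -0.0286;  α ← (1−ω)·0.5000 + ω·-0.0286 = 0.0243
  β: GS value = (4 - (3)·0.0243 - (-2)·1.1000) / (9) = 0.6808;  β ← (1−ω)·-0.8000 + ω·0.6808 = 0.5327
  γ: GS value = (-5 - (3)·0.0243 - (4)·0.5327) / (11) = -0.6549;  γ ← (1−ω)·1.1000 + ω·-0.6549 = -0.4794

(0.0243, 0.5327, -0.4794)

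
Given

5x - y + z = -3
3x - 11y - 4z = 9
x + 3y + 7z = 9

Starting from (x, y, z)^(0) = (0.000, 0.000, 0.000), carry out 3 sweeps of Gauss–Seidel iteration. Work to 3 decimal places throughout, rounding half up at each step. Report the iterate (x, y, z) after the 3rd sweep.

(-1.400, -2.006, 2.345)

Iteration 1:
  x = (-3 - (-1)·0.000 - (1)·0.000) / (5) = -0.600
  y = (9 - (3)·-0.600 - (-4)·0.000) / (-11) = -0.982
  z = (9 - (1)·-0.600 - (3)·-0.982) / (7) = 1.792
Iteration 2:
  x = (-3 - (-1)·-0.982 - (1)·1.792) / (5) = -1.155
  y = (9 - (3)·-1.155 - (-4)·1.792) / (-11) = -1.785
  z = (9 - (1)·-1.155 - (3)·-1.785) / (7) = 2.216
Iteration 3:
  x = (-3 - (-1)·-1.785 - (1)·2.216) / (5) = -1.400
  y = (9 - (3)·-1.400 - (-4)·2.216) / (-11) = -2.006
  z = (9 - (1)·-1.400 - (3)·-2.006) / (7) = 2.345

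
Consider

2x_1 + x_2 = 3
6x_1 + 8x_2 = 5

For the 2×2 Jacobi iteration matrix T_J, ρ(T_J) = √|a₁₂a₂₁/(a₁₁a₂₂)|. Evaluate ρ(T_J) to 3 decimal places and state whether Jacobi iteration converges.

a₁₂a₂₁/(a₁₁a₂₂) = (1)·(6) / ((2)·(8)) = 0.375000
ρ = √|0.375000| = √0.375000 = 0.612
ρ < 1, so Jacobi converges

0.612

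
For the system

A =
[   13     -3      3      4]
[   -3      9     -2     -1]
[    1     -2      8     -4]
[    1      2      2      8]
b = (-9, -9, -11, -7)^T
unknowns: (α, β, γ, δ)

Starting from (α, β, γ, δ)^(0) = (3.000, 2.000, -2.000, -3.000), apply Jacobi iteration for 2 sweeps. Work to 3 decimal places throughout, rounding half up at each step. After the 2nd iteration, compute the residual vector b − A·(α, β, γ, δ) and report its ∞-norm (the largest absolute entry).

7.441

Iteration 1:
  α = (-9 - (-3)·2.000 - (3)·-2.000 - (4)·-3.000) / (13) = 1.154
  β = (-9 - (-3)·3.000 - (-2)·-2.000 - (-1)·-3.000) / (9) = -0.778
  γ = (-11 - (1)·3.000 - (-2)·2.000 - (-4)·-3.000) / (8) = -2.750
  δ = (-7 - (1)·3.000 - (2)·2.000 - (2)·-2.000) / (8) = -1.250
Iteration 2:
  α = (-9 - (-3)·-0.778 - (3)·-2.750 - (4)·-1.250) / (13) = 0.147
  β = (-9 - (-3)·1.154 - (-2)·-2.750 - (-1)·-1.250) / (9) = -1.365
  γ = (-11 - (1)·1.154 - (-2)·-0.778 - (-4)·-1.250) / (8) = -2.339
  δ = (-7 - (1)·1.154 - (2)·-0.778 - (2)·-2.750) / (8) = -0.137
Residual b − A·x = (-7.441, -1.089, 4.287, 1.357); ∞-norm = 7.441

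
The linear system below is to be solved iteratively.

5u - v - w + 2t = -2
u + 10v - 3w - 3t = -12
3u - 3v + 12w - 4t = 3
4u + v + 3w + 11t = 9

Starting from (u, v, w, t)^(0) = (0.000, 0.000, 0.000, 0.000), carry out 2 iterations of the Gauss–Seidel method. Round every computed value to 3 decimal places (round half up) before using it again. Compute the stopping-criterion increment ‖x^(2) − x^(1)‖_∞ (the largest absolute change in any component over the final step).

0.641

Iteration 1:
  u = (-2 - (-1)·0.000 - (-1)·0.000 - (2)·0.000) / (5) = -0.400
  v = (-12 - (1)·-0.400 - (-3)·0.000 - (-3)·0.000) / (10) = -1.160
  w = (3 - (3)·-0.400 - (-3)·-1.160 - (-4)·0.000) / (12) = 0.060
  t = (9 - (4)·-0.400 - (1)·-1.160 - (3)·0.060) / (11) = 1.053
Iteration 2:
  u = (-2 - (-1)·-1.160 - (-1)·0.060 - (2)·1.053) / (5) = -1.041
  v = (-12 - (1)·-1.041 - (-3)·0.060 - (-3)·1.053) / (10) = -0.762
  w = (3 - (3)·-1.041 - (-3)·-0.762 - (-4)·1.053) / (12) = 0.671
  t = (9 - (4)·-1.041 - (1)·-0.762 - (3)·0.671) / (11) = 1.083
Change: (-0.641, 0.398, 0.611, 0.030) → max |·| = 0.641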